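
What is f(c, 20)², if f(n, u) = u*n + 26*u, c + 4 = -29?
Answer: 19600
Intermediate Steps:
c = -33 (c = -4 - 29 = -33)
f(n, u) = 26*u + n*u (f(n, u) = n*u + 26*u = 26*u + n*u)
f(c, 20)² = (20*(26 - 33))² = (20*(-7))² = (-140)² = 19600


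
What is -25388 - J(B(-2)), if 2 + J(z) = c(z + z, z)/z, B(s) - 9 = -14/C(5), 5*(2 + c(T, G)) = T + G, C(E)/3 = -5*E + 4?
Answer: -10535349/415 ≈ -25386.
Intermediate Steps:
C(E) = 12 - 15*E (C(E) = 3*(-5*E + 4) = 3*(4 - 5*E) = 12 - 15*E)
c(T, G) = -2 + G/5 + T/5 (c(T, G) = -2 + (T + G)/5 = -2 + (G + T)/5 = -2 + (G/5 + T/5) = -2 + G/5 + T/5)
B(s) = 83/9 (B(s) = 9 - 14/(12 - 15*5) = 9 - 14/(12 - 75) = 9 - 14/(-63) = 9 - 14*(-1/63) = 9 + 2/9 = 83/9)
J(z) = -2 + (-2 + 3*z/5)/z (J(z) = -2 + (-2 + z/5 + (z + z)/5)/z = -2 + (-2 + z/5 + (2*z)/5)/z = -2 + (-2 + z/5 + 2*z/5)/z = -2 + (-2 + 3*z/5)/z)
-25388 - J(B(-2)) = -25388 - (-7/5 - 2/83/9) = -25388 - (-7/5 - 2*9/83) = -25388 - (-7/5 - 18/83) = -25388 - 1*(-671/415) = -25388 + 671/415 = -10535349/415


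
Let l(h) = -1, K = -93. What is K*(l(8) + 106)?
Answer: -9765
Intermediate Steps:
K*(l(8) + 106) = -93*(-1 + 106) = -93*105 = -9765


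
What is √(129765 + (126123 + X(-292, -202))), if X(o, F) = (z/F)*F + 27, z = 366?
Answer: √256281 ≈ 506.24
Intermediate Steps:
X(o, F) = 393 (X(o, F) = (366/F)*F + 27 = 366 + 27 = 393)
√(129765 + (126123 + X(-292, -202))) = √(129765 + (126123 + 393)) = √(129765 + 126516) = √256281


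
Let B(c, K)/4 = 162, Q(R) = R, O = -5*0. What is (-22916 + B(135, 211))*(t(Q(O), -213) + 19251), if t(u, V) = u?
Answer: -428681268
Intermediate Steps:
O = 0
B(c, K) = 648 (B(c, K) = 4*162 = 648)
(-22916 + B(135, 211))*(t(Q(O), -213) + 19251) = (-22916 + 648)*(0 + 19251) = -22268*19251 = -428681268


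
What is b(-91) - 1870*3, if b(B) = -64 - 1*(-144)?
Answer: -5530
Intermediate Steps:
b(B) = 80 (b(B) = -64 + 144 = 80)
b(-91) - 1870*3 = 80 - 1870*3 = 80 - 5610 = -5530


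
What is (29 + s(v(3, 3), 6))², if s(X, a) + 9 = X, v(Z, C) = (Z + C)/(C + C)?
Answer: 441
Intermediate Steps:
v(Z, C) = (C + Z)/(2*C) (v(Z, C) = (C + Z)/((2*C)) = (C + Z)*(1/(2*C)) = (C + Z)/(2*C))
s(X, a) = -9 + X
(29 + s(v(3, 3), 6))² = (29 + (-9 + (½)*(3 + 3)/3))² = (29 + (-9 + (½)*(⅓)*6))² = (29 + (-9 + 1))² = (29 - 8)² = 21² = 441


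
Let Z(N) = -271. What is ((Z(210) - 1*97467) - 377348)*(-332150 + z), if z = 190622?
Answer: 67237971408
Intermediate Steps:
((Z(210) - 1*97467) - 377348)*(-332150 + z) = ((-271 - 1*97467) - 377348)*(-332150 + 190622) = ((-271 - 97467) - 377348)*(-141528) = (-97738 - 377348)*(-141528) = -475086*(-141528) = 67237971408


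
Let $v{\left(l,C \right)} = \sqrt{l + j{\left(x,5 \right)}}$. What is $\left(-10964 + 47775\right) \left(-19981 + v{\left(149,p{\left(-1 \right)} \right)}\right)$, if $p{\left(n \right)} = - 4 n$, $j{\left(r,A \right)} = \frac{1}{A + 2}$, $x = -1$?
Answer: $-735520591 + \frac{220866 \sqrt{203}}{7} \approx -7.3507 \cdot 10^{8}$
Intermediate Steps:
$j{\left(r,A \right)} = \frac{1}{2 + A}$
$v{\left(l,C \right)} = \sqrt{\frac{1}{7} + l}$ ($v{\left(l,C \right)} = \sqrt{l + \frac{1}{2 + 5}} = \sqrt{l + \frac{1}{7}} = \sqrt{\frac{1}{7} + l}$)
$\left(-10964 + 47775\right) \left(-19981 + v{\left(149,p{\left(-1 \right)} \right)}\right) = \left(-10964 + 47775\right) \left(-19981 + \frac{\sqrt{7 + 49 \cdot 149}}{7}\right) = 36811 \left(-19981 + \frac{\sqrt{7 + 7301}}{7}\right) = 36811 \left(-19981 + \frac{\sqrt{7308}}{7}\right) = 36811 \left(-19981 + \frac{6 \sqrt{203}}{7}\right) = -735520591 + \frac{220866 \sqrt{203}}{7}$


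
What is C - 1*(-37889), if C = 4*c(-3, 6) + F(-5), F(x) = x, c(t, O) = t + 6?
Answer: 37896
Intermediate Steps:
c(t, O) = 6 + t
C = 7 (C = 4*(6 - 3) - 5 = 4*3 - 5 = 12 - 5 = 7)
C - 1*(-37889) = 7 - 1*(-37889) = 7 + 37889 = 37896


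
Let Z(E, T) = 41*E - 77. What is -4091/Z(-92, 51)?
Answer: 4091/3849 ≈ 1.0629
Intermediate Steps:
Z(E, T) = -77 + 41*E
-4091/Z(-92, 51) = -4091/(-77 + 41*(-92)) = -4091/(-77 - 3772) = -4091/(-3849) = -4091*(-1/3849) = 4091/3849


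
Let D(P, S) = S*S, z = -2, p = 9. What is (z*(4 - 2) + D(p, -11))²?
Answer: 13689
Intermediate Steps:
D(P, S) = S²
(z*(4 - 2) + D(p, -11))² = (-2*(4 - 2) + (-11)²)² = (-2*2 + 121)² = (-4 + 121)² = 117² = 13689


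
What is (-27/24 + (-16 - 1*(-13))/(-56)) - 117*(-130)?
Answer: 212925/14 ≈ 15209.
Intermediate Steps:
(-27/24 + (-16 - 1*(-13))/(-56)) - 117*(-130) = (-27*1/24 + (-16 + 13)*(-1/56)) + 15210 = (-9/8 - 3*(-1/56)) + 15210 = (-9/8 + 3/56) + 15210 = -15/14 + 15210 = 212925/14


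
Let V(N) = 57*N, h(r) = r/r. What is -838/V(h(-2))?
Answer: -838/57 ≈ -14.702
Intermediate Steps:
h(r) = 1
-838/V(h(-2)) = -838/(57*1) = -838/57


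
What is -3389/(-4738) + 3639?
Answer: 17244971/4738 ≈ 3639.7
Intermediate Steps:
-3389/(-4738) + 3639 = -3389*(-1/4738) + 3639 = 3389/4738 + 3639 = 17244971/4738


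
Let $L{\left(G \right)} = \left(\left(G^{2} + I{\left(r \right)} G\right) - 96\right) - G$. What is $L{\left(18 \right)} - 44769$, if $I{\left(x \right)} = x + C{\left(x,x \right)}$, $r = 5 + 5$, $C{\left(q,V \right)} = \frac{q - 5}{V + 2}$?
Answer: $- \frac{88743}{2} \approx -44372.0$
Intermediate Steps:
$C{\left(q,V \right)} = \frac{-5 + q}{2 + V}$
$r = 10$
$I{\left(x \right)} = x + \frac{-5 + x}{2 + x}$
$L{\left(G \right)} = -96 + G^{2} + \frac{113 G}{12}$ ($L{\left(G \right)} = \left(\left(G^{2} + \frac{-5 + 10 + 10 \left(2 + 10\right)}{2 + 10} G\right) - 96\right) - G = \left(\left(G^{2} + \frac{-5 + 10 + 10 \cdot 12}{12} G\right) - 96\right) - G = \left(\left(G^{2} + \frac{-5 + 10 + 120}{12} G\right) - 96\right) - G = \left(\left(G^{2} + \frac{1}{12} \cdot 125 G\right) - 96\right) - G = \left(\left(G^{2} + \frac{125 G}{12}\right) - 96\right) - G = \left(-96 + G^{2} + \frac{125 G}{12}\right) - G = -96 + G^{2} + \frac{113 G}{12}$)
$L{\left(18 \right)} - 44769 = \left(-96 + 18^{2} + \frac{113}{12} \cdot 18\right) - 44769 = \left(-96 + 324 + \frac{339}{2}\right) - 44769 = \frac{795}{2} - 44769 = - \frac{88743}{2}$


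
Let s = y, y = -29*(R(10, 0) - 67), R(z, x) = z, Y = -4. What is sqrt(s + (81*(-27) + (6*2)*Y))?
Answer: I*sqrt(582) ≈ 24.125*I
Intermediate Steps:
y = 1653 (y = -29*(10 - 67) = -29*(-57) = 1653)
s = 1653
sqrt(s + (81*(-27) + (6*2)*Y)) = sqrt(1653 + (81*(-27) + (6*2)*(-4))) = sqrt(1653 + (-2187 + 12*(-4))) = sqrt(1653 + (-2187 - 48)) = sqrt(1653 - 2235) = sqrt(-582) = I*sqrt(582)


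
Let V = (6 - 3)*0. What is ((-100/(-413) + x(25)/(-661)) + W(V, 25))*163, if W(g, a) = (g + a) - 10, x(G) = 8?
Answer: 677703633/272993 ≈ 2482.5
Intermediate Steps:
V = 0 (V = 3*0 = 0)
W(g, a) = -10 + a + g (W(g, a) = (a + g) - 10 = -10 + a + g)
((-100/(-413) + x(25)/(-661)) + W(V, 25))*163 = ((-100/(-413) + 8/(-661)) + (-10 + 25 + 0))*163 = ((-100*(-1/413) + 8*(-1/661)) + 15)*163 = ((100/413 - 8/661) + 15)*163 = (62796/272993 + 15)*163 = (4157691/272993)*163 = 677703633/272993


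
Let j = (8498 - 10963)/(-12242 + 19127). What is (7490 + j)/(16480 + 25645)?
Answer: 606661/3412125 ≈ 0.17780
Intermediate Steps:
j = -29/81 (j = -2465/6885 = -2465*1/6885 = -29/81 ≈ -0.35802)
(7490 + j)/(16480 + 25645) = (7490 - 29/81)/(16480 + 25645) = (606661/81)/42125 = (606661/81)*(1/42125) = 606661/3412125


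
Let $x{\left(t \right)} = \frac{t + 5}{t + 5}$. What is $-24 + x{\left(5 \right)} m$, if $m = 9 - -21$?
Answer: $6$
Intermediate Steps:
$m = 30$ ($m = 9 + 21 = 30$)
$x{\left(t \right)} = 1$ ($x{\left(t \right)} = \frac{5 + t}{5 + t} = 1$)
$-24 + x{\left(5 \right)} m = -24 + 1 \cdot 30 = -24 + 30 = 6$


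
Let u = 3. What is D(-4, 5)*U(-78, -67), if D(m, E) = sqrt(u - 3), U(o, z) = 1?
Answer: 0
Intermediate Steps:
D(m, E) = 0 (D(m, E) = sqrt(3 - 3) = sqrt(0) = 0)
D(-4, 5)*U(-78, -67) = 0*1 = 0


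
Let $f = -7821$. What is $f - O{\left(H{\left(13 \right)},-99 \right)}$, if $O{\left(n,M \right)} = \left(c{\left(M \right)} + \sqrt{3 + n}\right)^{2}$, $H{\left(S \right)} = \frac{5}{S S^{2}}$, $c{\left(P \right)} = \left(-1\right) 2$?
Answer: $- \frac{17198121}{2197} + \frac{8 \sqrt{21437}}{169} \approx -7821.1$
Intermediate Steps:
$c{\left(P \right)} = -2$
$H{\left(S \right)} = \frac{5}{S^{3}}$
$O{\left(n,M \right)} = \left(-2 + \sqrt{3 + n}\right)^{2}$
$f - O{\left(H{\left(13 \right)},-99 \right)} = -7821 - \left(-2 + \sqrt{3 + \frac{5}{2197}}\right)^{2} = -7821 - \left(-2 + \sqrt{\frac{6596}{2197}}\right)^{2} = -7821 - \left(-2 + \frac{2 \sqrt{21437}}{169}\right)^{2}$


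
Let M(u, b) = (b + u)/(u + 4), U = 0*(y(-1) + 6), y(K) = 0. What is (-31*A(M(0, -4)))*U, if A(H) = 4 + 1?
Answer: 0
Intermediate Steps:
U = 0 (U = 0*(0 + 6) = 0*6 = 0)
M(u, b) = (b + u)/(4 + u)
A(H) = 5
(-31*A(M(0, -4)))*U = -31*5*0 = -155*0 = 0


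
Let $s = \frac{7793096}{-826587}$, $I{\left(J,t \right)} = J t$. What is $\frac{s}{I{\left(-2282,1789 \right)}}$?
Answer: $\frac{3896548}{1687269887163} \approx 2.3094 \cdot 10^{-6}$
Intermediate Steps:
$s = - \frac{7793096}{826587}$ ($s = 7793096 \left(- \frac{1}{826587}\right) = - \frac{7793096}{826587} \approx -9.428$)
$\frac{s}{I{\left(-2282,1789 \right)}} = - \frac{7793096}{826587 \left(\left(-2282\right) 1789\right)} = - \frac{7793096}{826587 \left(-4082498\right)} = \left(- \frac{7793096}{826587}\right) \left(- \frac{1}{4082498}\right) = \frac{3896548}{1687269887163}$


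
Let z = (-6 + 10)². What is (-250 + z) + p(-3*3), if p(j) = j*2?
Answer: -252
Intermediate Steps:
p(j) = 2*j
z = 16 (z = 4² = 16)
(-250 + z) + p(-3*3) = (-250 + 16) + 2*(-3*3) = -234 + 2*(-9) = -234 - 18 = -252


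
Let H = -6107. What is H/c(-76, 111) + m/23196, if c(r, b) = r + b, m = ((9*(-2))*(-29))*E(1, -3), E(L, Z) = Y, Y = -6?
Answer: -11813966/67655 ≈ -174.62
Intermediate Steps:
E(L, Z) = -6
m = -3132 (m = ((9*(-2))*(-29))*(-6) = -18*(-29)*(-6) = 522*(-6) = -3132)
c(r, b) = b + r
H/c(-76, 111) + m/23196 = -6107/(111 - 76) - 3132/23196 = -6107/35 - 3132*1/23196 = -6107*1/35 - 261/1933 = -6107/35 - 261/1933 = -11813966/67655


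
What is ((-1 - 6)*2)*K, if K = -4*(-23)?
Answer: -1288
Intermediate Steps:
K = 92
((-1 - 6)*2)*K = ((-1 - 6)*2)*92 = -7*2*92 = -14*92 = -1288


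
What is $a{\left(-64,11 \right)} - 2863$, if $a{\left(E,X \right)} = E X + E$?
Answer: $-3631$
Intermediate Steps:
$a{\left(E,X \right)} = E + E X$
$a{\left(-64,11 \right)} - 2863 = - 64 \left(1 + 11\right) - 2863 = \left(-64\right) 12 - 2863 = -768 - 2863 = -3631$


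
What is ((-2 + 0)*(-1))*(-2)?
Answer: -4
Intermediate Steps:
((-2 + 0)*(-1))*(-2) = -2*(-1)*(-2) = 2*(-2) = -4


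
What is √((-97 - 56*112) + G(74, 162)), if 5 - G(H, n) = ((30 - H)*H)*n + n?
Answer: √520946 ≈ 721.77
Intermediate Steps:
G(H, n) = 5 - n - H*n*(30 - H) (G(H, n) = 5 - (((30 - H)*H)*n + n) = 5 - ((H*(30 - H))*n + n) = 5 - (H*n*(30 - H) + n) = 5 - (n + H*n*(30 - H)) = 5 + (-n - H*n*(30 - H)) = 5 - n - H*n*(30 - H))
√((-97 - 56*112) + G(74, 162)) = √((-97 - 56*112) + (5 - 1*162 + 162*74² - 30*74*162)) = √((-97 - 6272) + (5 - 162 + 162*5476 - 359640)) = √(-6369 + (5 - 162 + 887112 - 359640)) = √(-6369 + 527315) = √520946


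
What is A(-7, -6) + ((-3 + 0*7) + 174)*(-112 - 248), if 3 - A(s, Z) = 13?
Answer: -61570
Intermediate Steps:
A(s, Z) = -10 (A(s, Z) = 3 - 1*13 = 3 - 13 = -10)
A(-7, -6) + ((-3 + 0*7) + 174)*(-112 - 248) = -10 + ((-3 + 0*7) + 174)*(-112 - 248) = -10 + ((-3 + 0) + 174)*(-360) = -10 + (-3 + 174)*(-360) = -10 + 171*(-360) = -10 - 61560 = -61570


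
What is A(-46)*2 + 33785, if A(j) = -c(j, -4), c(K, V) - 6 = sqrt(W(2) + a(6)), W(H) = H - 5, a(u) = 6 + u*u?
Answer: 33773 - 2*sqrt(39) ≈ 33761.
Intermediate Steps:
a(u) = 6 + u**2
W(H) = -5 + H
c(K, V) = 6 + sqrt(39) (c(K, V) = 6 + sqrt((-5 + 2) + (6 + 6**2)) = 6 + sqrt(-3 + (6 + 36)) = 6 + sqrt(-3 + 42) = 6 + sqrt(39))
A(j) = -6 - sqrt(39) (A(j) = -(6 + sqrt(39)) = -6 - sqrt(39))
A(-46)*2 + 33785 = (-6 - sqrt(39))*2 + 33785 = (-12 - 2*sqrt(39)) + 33785 = 33773 - 2*sqrt(39)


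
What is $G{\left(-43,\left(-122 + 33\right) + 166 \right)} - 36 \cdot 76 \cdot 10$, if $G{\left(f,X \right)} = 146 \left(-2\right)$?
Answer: $-27652$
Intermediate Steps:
$G{\left(f,X \right)} = -292$
$G{\left(-43,\left(-122 + 33\right) + 166 \right)} - 36 \cdot 76 \cdot 10 = -292 - 36 \cdot 76 \cdot 10 = -292 - 36 \cdot 760 = -292 - 27360 = -27652$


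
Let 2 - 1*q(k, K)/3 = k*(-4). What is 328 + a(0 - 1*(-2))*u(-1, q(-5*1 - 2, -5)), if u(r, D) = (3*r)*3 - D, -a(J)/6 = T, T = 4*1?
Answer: -1328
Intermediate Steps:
T = 4
q(k, K) = 6 + 12*k (q(k, K) = 6 - 3*k*(-4) = 6 - (-12)*k = 6 + 12*k)
a(J) = -24 (a(J) = -6*4 = -24)
u(r, D) = -D + 9*r (u(r, D) = 9*r - D = -D + 9*r)
328 + a(0 - 1*(-2))*u(-1, q(-5*1 - 2, -5)) = 328 - 24*(-(6 + 12*(-5*1 - 2)) + 9*(-1)) = 328 - 24*(-(6 + 12*(-5 - 2)) - 9) = 328 - 24*(-(6 + 12*(-7)) - 9) = 328 - 24*(-(6 - 84) - 9) = 328 - 24*(-1*(-78) - 9) = 328 - 24*(78 - 9) = 328 - 24*69 = 328 - 1656 = -1328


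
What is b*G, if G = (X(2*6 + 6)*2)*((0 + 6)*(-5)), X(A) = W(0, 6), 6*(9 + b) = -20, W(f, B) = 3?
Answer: 2220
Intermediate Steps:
b = -37/3 (b = -9 + (⅙)*(-20) = -9 - 10/3 = -37/3 ≈ -12.333)
X(A) = 3
G = -180 (G = (3*2)*((0 + 6)*(-5)) = 6*(6*(-5)) = 6*(-30) = -180)
b*G = -37/3*(-180) = 2220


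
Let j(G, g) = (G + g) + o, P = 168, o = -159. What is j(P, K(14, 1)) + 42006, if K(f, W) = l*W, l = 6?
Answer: 42021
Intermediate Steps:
K(f, W) = 6*W
j(G, g) = -159 + G + g (j(G, g) = (G + g) - 159 = -159 + G + g)
j(P, K(14, 1)) + 42006 = (-159 + 168 + 6*1) + 42006 = (-159 + 168 + 6) + 42006 = 15 + 42006 = 42021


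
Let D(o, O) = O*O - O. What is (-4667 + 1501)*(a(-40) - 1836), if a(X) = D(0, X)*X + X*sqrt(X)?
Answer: 213502376 + 253280*I*sqrt(10) ≈ 2.135e+8 + 8.0094e+5*I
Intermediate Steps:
D(o, O) = O**2 - O
a(X) = X**(3/2) + X**2*(-1 + X) (a(X) = (X*(-1 + X))*X + X*sqrt(X) = X**2*(-1 + X) + X**(3/2) = X**(3/2) + X**2*(-1 + X))
(-4667 + 1501)*(a(-40) - 1836) = (-4667 + 1501)*(((-40)**(3/2) + (-40)**2*(-1 - 40)) - 1836) = -3166*((-80*I*sqrt(10) + 1600*(-41)) - 1836) = -3166*((-80*I*sqrt(10) - 65600) - 1836) = -3166*((-65600 - 80*I*sqrt(10)) - 1836) = -3166*(-67436 - 80*I*sqrt(10)) = 213502376 + 253280*I*sqrt(10)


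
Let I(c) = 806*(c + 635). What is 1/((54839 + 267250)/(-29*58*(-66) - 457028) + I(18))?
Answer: 346016/182114126999 ≈ 1.9000e-6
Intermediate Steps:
I(c) = 511810 + 806*c (I(c) = 806*(635 + c) = 511810 + 806*c)
1/((54839 + 267250)/(-29*58*(-66) - 457028) + I(18)) = 1/((54839 + 267250)/(-29*58*(-66) - 457028) + (511810 + 806*18)) = 1/(322089/(-1682*(-66) - 457028) + (511810 + 14508)) = 1/(322089/(111012 - 457028) + 526318) = 1/(322089/(-346016) + 526318) = 1/(322089*(-1/346016) + 526318) = 1/(-322089/346016 + 526318) = 1/(182114126999/346016) = 346016/182114126999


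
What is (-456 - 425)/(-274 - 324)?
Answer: 881/598 ≈ 1.4732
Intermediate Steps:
(-456 - 425)/(-274 - 324) = -881/(-598) = -881*(-1/598) = 881/598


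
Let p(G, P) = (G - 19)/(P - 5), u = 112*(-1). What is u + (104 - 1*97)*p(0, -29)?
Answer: -3675/34 ≈ -108.09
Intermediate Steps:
u = -112
p(G, P) = (-19 + G)/(-5 + P)
u + (104 - 1*97)*p(0, -29) = -112 + (104 - 1*97)*((-19 + 0)/(-5 - 29)) = -112 + (104 - 97)*(-19/(-34)) = -112 + 7*(-1/34*(-19)) = -112 + 7*(19/34) = -112 + 133/34 = -3675/34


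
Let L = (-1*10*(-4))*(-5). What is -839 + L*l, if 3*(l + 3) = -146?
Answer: 28483/3 ≈ 9494.3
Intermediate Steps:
l = -155/3 (l = -3 + (1/3)*(-146) = -3 - 146/3 = -155/3 ≈ -51.667)
L = -200 (L = -10*(-4)*(-5) = 40*(-5) = -200)
-839 + L*l = -839 - 200*(-155/3) = -839 + 31000/3 = 28483/3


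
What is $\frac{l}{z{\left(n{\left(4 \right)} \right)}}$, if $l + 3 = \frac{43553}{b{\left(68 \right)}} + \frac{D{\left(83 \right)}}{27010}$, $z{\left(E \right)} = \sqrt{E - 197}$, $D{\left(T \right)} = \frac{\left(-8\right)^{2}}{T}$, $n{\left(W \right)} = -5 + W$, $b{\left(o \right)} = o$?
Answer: $- \frac{16196848837 i \sqrt{22}}{1676888840} \approx - 45.304 i$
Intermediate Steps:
$D{\left(T \right)} = \frac{64}{T}$
$z{\left(E \right)} = \sqrt{-197 + E}$
$l = \frac{48590546511}{76222220}$ ($l = -3 + \left(\frac{43553}{68} + \frac{64 \cdot \frac{1}{83}}{27010}\right) = -3 + \left(43553 \cdot \frac{1}{68} + 64 \cdot \frac{1}{83} \cdot \frac{1}{27010}\right) = -3 + \left(\frac{43553}{68} + \frac{64}{83} \cdot \frac{1}{27010}\right) = -3 + \left(\frac{43553}{68} + \frac{32}{1120915}\right) = -3 + \frac{48819213171}{76222220} = \frac{48590546511}{76222220} \approx 637.49$)
$\frac{l}{z{\left(n{\left(4 \right)} \right)}} = \frac{48590546511}{76222220 \sqrt{-197 + \left(-5 + 4\right)}} = \frac{48590546511}{76222220 \sqrt{-197 - 1}} = \frac{48590546511}{76222220 \sqrt{-198}} = \frac{48590546511}{76222220 \cdot 3 i \sqrt{22}} = \frac{48590546511 \left(- \frac{i \sqrt{22}}{66}\right)}{76222220} = - \frac{16196848837 i \sqrt{22}}{1676888840}$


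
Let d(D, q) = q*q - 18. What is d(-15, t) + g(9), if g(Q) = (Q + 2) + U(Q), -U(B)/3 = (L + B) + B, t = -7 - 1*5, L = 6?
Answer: 65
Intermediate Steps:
t = -12 (t = -7 - 5 = -12)
U(B) = -18 - 6*B (U(B) = -3*((6 + B) + B) = -3*(6 + 2*B) = -18 - 6*B)
g(Q) = -16 - 5*Q (g(Q) = (Q + 2) + (-18 - 6*Q) = (2 + Q) + (-18 - 6*Q) = -16 - 5*Q)
d(D, q) = -18 + q² (d(D, q) = q² - 18 = -18 + q²)
d(-15, t) + g(9) = (-18 + (-12)²) + (-16 - 5*9) = (-18 + 144) + (-16 - 45) = 126 - 61 = 65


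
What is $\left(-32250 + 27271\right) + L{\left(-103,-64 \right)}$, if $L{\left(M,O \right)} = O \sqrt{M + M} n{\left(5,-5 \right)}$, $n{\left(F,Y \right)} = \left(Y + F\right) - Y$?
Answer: $-4979 - 320 i \sqrt{206} \approx -4979.0 - 4592.9 i$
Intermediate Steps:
$n{\left(F,Y \right)} = F$ ($n{\left(F,Y \right)} = \left(F + Y\right) - Y = F$)
$L{\left(M,O \right)} = 5 O \sqrt{2} \sqrt{M}$ ($L{\left(M,O \right)} = O \sqrt{M + M} 5 = O \sqrt{2 M} 5 = O \sqrt{2} \sqrt{M} 5 = 5 O \sqrt{2} \sqrt{M}$)
$\left(-32250 + 27271\right) + L{\left(-103,-64 \right)} = \left(-32250 + 27271\right) + 5 \left(-64\right) \sqrt{2} \sqrt{-103} = -4979 + 5 \left(-64\right) \sqrt{2} i \sqrt{103} = -4979 - 320 i \sqrt{206}$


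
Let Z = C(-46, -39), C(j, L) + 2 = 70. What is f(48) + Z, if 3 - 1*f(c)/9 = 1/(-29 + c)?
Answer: 1796/19 ≈ 94.526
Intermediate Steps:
C(j, L) = 68 (C(j, L) = -2 + 70 = 68)
Z = 68
f(c) = 27 - 9/(-29 + c)
f(48) + Z = 9*(-88 + 3*48)/(-29 + 48) + 68 = 9*(-88 + 144)/19 + 68 = 9*(1/19)*56 + 68 = 504/19 + 68 = 1796/19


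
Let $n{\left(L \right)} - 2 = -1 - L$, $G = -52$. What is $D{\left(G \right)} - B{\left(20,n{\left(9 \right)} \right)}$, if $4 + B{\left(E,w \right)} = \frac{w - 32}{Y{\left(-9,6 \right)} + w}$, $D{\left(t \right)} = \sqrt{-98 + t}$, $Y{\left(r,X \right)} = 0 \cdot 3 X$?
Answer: $-1 + 5 i \sqrt{6} \approx -1.0 + 12.247 i$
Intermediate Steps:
$n{\left(L \right)} = 1 - L$ ($n{\left(L \right)} = 2 - \left(1 + L\right) = 1 - L$)
$Y{\left(r,X \right)} = 0$ ($Y{\left(r,X \right)} = 0 X = 0$)
$B{\left(E,w \right)} = -4 + \frac{-32 + w}{w}$ ($B{\left(E,w \right)} = -4 + \frac{w - 32}{0 + w} = -4 + \frac{-32 + w}{w}$)
$D{\left(G \right)} - B{\left(20,n{\left(9 \right)} \right)} = \sqrt{-98 - 52} - \left(-3 - \frac{32}{1 - 9}\right) = \sqrt{-150} - \left(-3 - \frac{32}{1 - 9}\right) = 5 i \sqrt{6} - \left(-3 - \frac{32}{-8}\right) = 5 i \sqrt{6} - \left(-3 - -4\right) = 5 i \sqrt{6} - \left(-3 + 4\right) = 5 i \sqrt{6} - 1 = -1 + 5 i \sqrt{6}$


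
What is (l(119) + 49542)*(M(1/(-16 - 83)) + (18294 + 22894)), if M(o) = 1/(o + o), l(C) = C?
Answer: 4085958097/2 ≈ 2.0430e+9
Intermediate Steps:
M(o) = 1/(2*o)
(l(119) + 49542)*(M(1/(-16 - 83)) + (18294 + 22894)) = (119 + 49542)*(1/(2*(1/(-16 - 83))) + (18294 + 22894)) = 49661*(1/(2*(1/(-99))) + 41188) = 49661*(1/(2*(-1/99)) + 41188) = 49661*((½)*(-99) + 41188) = 49661*(-99/2 + 41188) = 49661*(82277/2) = 4085958097/2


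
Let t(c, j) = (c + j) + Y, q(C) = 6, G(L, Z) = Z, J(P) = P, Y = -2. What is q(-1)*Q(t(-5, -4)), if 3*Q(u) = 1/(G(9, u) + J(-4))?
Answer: -2/15 ≈ -0.13333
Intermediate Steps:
t(c, j) = -2 + c + j (t(c, j) = (c + j) - 2 = -2 + c + j)
Q(u) = 1/(3*(-4 + u)) (Q(u) = 1/(3*(u - 4)) = 1/(3*(-4 + u)))
q(-1)*Q(t(-5, -4)) = 6*(1/(3*(-4 + (-2 - 5 - 4)))) = 6*(1/(3*(-4 - 11))) = 6*((⅓)/(-15)) = 6*((⅓)*(-1/15)) = 6*(-1/45) = -2/15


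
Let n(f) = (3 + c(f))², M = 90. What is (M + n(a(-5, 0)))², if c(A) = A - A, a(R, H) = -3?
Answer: 9801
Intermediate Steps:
c(A) = 0
n(f) = 9 (n(f) = (3 + 0)² = 3² = 9)
(M + n(a(-5, 0)))² = (90 + 9)² = 99² = 9801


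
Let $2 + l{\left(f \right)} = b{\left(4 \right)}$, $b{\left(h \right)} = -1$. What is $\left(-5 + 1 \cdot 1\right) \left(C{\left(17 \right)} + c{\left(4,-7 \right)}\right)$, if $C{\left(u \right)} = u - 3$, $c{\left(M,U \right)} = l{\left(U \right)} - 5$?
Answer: $-24$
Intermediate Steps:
$l{\left(f \right)} = -3$ ($l{\left(f \right)} = -2 - 1 = -3$)
$c{\left(M,U \right)} = -8$ ($c{\left(M,U \right)} = -3 - 5 = -8$)
$C{\left(u \right)} = -3 + u$
$\left(-5 + 1 \cdot 1\right) \left(C{\left(17 \right)} + c{\left(4,-7 \right)}\right) = \left(-5 + 1 \cdot 1\right) \left(\left(-3 + 17\right) - 8\right) = \left(-5 + 1\right) \left(14 - 8\right) = \left(-4\right) 6 = -24$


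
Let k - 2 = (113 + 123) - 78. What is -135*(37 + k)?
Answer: -26595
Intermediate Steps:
k = 160 (k = 2 + ((113 + 123) - 78) = 2 + (236 - 78) = 2 + 158 = 160)
-135*(37 + k) = -135*(37 + 160) = -135*197 = -26595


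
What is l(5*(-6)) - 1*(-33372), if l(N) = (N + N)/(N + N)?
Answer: 33373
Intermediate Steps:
l(N) = 1 (l(N) = (2*N)/((2*N)) = (2*N)*(1/(2*N)) = 1)
l(5*(-6)) - 1*(-33372) = 1 - 1*(-33372) = 1 + 33372 = 33373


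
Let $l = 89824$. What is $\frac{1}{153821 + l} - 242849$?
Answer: $- \frac{59168944604}{243645} \approx -2.4285 \cdot 10^{5}$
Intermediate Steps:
$\frac{1}{153821 + l} - 242849 = \frac{1}{153821 + 89824} - 242849 = \frac{1}{243645} - 242849 = - \frac{59168944604}{243645}$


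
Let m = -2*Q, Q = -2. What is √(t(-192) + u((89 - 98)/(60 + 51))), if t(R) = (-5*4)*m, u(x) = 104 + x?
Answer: √32745/37 ≈ 4.8907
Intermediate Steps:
m = 4 (m = -2*(-2) = 4)
t(R) = -80 (t(R) = -5*4*4 = -20*4 = -80)
√(t(-192) + u((89 - 98)/(60 + 51))) = √(-80 + (104 + (89 - 98)/(60 + 51))) = √(-80 + (104 - 9/111)) = √(-80 + (104 - 9*1/111)) = √(-80 + (104 - 3/37)) = √(-80 + 3845/37) = √(885/37) = √32745/37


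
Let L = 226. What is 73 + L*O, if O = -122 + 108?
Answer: -3091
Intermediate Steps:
O = -14
73 + L*O = 73 + 226*(-14) = 73 - 3164 = -3091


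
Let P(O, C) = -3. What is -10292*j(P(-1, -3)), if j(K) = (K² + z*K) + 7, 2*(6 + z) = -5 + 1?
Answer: -411680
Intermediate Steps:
z = -8 (z = -6 + (-5 + 1)/2 = -6 + (½)*(-4) = -6 - 2 = -8)
j(K) = 7 + K² - 8*K (j(K) = (K² - 8*K) + 7 = 7 + K² - 8*K)
-10292*j(P(-1, -3)) = -10292*(7 + (-3)² - 8*(-3)) = -10292*(7 + 9 + 24) = -10292*40 = -411680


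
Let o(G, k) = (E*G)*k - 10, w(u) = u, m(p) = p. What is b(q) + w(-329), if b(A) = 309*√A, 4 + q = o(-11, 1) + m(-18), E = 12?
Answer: -329 + 618*I*√41 ≈ -329.0 + 3957.1*I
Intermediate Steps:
o(G, k) = -10 + 12*G*k (o(G, k) = (12*G)*k - 10 = 12*G*k - 10 = -10 + 12*G*k)
q = -164 (q = -4 + ((-10 + 12*(-11)*1) - 18) = -4 + ((-10 - 132) - 18) = -4 + (-142 - 18) = -4 - 160 = -164)
b(q) + w(-329) = 309*√(-164) - 329 = 309*(2*I*√41) - 329 = 618*I*√41 - 329 = -329 + 618*I*√41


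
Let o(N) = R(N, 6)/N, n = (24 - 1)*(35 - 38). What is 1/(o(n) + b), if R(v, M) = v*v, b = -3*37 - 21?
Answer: -1/201 ≈ -0.0049751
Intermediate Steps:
b = -132 (b = -111 - 21 = -132)
R(v, M) = v²
n = -69 (n = 23*(-3) = -69)
o(N) = N (o(N) = N²/N = N)
1/(o(n) + b) = 1/(-69 - 132) = 1/(-201) = -1/201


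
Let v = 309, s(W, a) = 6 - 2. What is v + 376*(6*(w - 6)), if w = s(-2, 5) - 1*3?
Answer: -10971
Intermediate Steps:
s(W, a) = 4
w = 1 (w = 4 - 1*3 = 4 - 3 = 1)
v + 376*(6*(w - 6)) = 309 + 376*(6*(1 - 6)) = 309 + 376*(6*(-5)) = 309 + 376*(-30) = 309 - 11280 = -10971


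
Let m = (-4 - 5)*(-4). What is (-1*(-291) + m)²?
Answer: 106929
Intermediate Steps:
m = 36 (m = -9*(-4) = 36)
(-1*(-291) + m)² = (-1*(-291) + 36)² = (291 + 36)² = 327² = 106929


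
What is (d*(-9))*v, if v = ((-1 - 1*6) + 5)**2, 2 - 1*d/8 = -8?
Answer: -2880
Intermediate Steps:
d = 80 (d = 16 - 8*(-8) = 16 + 64 = 80)
v = 4 (v = ((-1 - 6) + 5)**2 = (-7 + 5)**2 = (-2)**2 = 4)
(d*(-9))*v = (80*(-9))*4 = -720*4 = -2880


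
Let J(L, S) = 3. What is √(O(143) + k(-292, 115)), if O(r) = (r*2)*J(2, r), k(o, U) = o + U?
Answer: √681 ≈ 26.096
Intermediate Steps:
k(o, U) = U + o
O(r) = 6*r (O(r) = (r*2)*3 = (2*r)*3 = 6*r)
√(O(143) + k(-292, 115)) = √(6*143 + (115 - 292)) = √(858 - 177) = √681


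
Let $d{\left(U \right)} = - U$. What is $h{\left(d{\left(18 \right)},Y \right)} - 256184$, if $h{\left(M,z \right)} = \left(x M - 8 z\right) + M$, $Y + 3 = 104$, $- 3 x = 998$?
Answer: $-251022$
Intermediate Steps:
$x = - \frac{998}{3}$ ($x = \left(- \frac{1}{3}\right) 998 = - \frac{998}{3} \approx -332.67$)
$Y = 101$ ($Y = -3 + 104 = 101$)
$h{\left(M,z \right)} = - 8 z - \frac{995 M}{3}$ ($h{\left(M,z \right)} = \left(- \frac{998 M}{3} - 8 z\right) + M = \left(- 8 z - \frac{998 M}{3}\right) + M = - 8 z - \frac{995 M}{3}$)
$h{\left(d{\left(18 \right)},Y \right)} - 256184 = \left(\left(-8\right) 101 - \frac{995 \left(\left(-1\right) 18\right)}{3}\right) - 256184 = \left(-808 - -5970\right) - 256184 = \left(-808 + 5970\right) - 256184 = 5162 - 256184 = -251022$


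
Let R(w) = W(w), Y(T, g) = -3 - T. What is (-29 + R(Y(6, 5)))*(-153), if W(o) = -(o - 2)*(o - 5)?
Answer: 27999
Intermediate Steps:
W(o) = -(-5 + o)*(-2 + o) (W(o) = -(-2 + o)*(-5 + o) = -(-5 + o)*(-2 + o))
R(w) = -10 - w² + 7*w
(-29 + R(Y(6, 5)))*(-153) = (-29 + (-10 - (-3 - 1*6)² + 7*(-3 - 1*6)))*(-153) = (-29 + (-10 - (-3 - 6)² + 7*(-3 - 6)))*(-153) = (-29 + (-10 - 1*(-9)² + 7*(-9)))*(-153) = (-29 + (-10 - 1*81 - 63))*(-153) = (-29 + (-10 - 81 - 63))*(-153) = (-29 - 154)*(-153) = -183*(-153) = 27999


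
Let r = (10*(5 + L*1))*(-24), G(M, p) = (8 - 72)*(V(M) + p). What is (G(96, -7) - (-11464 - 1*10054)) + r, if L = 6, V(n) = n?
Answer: 13182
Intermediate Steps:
G(M, p) = -64*M - 64*p (G(M, p) = (8 - 72)*(M + p) = -64*(M + p) = -64*M - 64*p)
r = -2640 (r = (10*(5 + 6*1))*(-24) = (10*(5 + 6))*(-24) = (10*11)*(-24) = 110*(-24) = -2640)
(G(96, -7) - (-11464 - 1*10054)) + r = ((-64*96 - 64*(-7)) - (-11464 - 1*10054)) - 2640 = ((-6144 + 448) - (-11464 - 10054)) - 2640 = (-5696 - 1*(-21518)) - 2640 = (-5696 + 21518) - 2640 = 15822 - 2640 = 13182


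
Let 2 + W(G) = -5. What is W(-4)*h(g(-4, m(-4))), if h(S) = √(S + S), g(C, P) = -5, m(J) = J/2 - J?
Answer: -7*I*√10 ≈ -22.136*I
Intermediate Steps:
m(J) = -J/2 (m(J) = J*(½) - J = J/2 - J = -J/2)
h(S) = √2*√S (h(S) = √(2*S) = √2*√S)
W(G) = -7 (W(G) = -2 - 5 = -7)
W(-4)*h(g(-4, m(-4))) = -7*√2*√(-5) = -7*√2*I*√5 = -7*I*√10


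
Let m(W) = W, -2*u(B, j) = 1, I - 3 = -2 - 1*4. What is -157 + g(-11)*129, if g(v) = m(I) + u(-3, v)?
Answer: -1217/2 ≈ -608.50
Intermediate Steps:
I = -3 (I = 3 + (-2 - 1*4) = 3 + (-2 - 4) = 3 - 6 = -3)
u(B, j) = -1/2 (u(B, j) = -1/2*1 = -1/2)
g(v) = -7/2 (g(v) = -3 - 1/2 = -7/2)
-157 + g(-11)*129 = -157 - 7/2*129 = -157 - 903/2 = -1217/2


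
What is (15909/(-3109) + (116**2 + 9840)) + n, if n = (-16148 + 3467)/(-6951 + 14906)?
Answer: 575992903796/24732095 ≈ 23289.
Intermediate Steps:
n = -12681/7955 ≈ -1.5941
(15909/(-3109) + (116**2 + 9840)) + n = (15909/(-3109) + (116**2 + 9840)) - 12681/7955 = (15909*(-1/3109) + (13456 + 9840)) - 12681/7955 = (-15909/3109 + 23296) - 12681/7955 = 72411355/3109 - 12681/7955 = 575992903796/24732095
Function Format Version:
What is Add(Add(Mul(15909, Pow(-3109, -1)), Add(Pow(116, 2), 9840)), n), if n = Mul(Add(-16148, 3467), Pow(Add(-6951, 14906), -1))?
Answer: Rational(575992903796, 24732095) ≈ 23289.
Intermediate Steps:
n = Rational(-12681, 7955) (n = Mul(-12681, Pow(7955, -1)) = Mul(-12681, Rational(1, 7955)) = Rational(-12681, 7955) ≈ -1.5941)
Add(Add(Mul(15909, Pow(-3109, -1)), Add(Pow(116, 2), 9840)), n) = Add(Add(Mul(15909, Pow(-3109, -1)), Add(Pow(116, 2), 9840)), Rational(-12681, 7955)) = Add(Add(Mul(15909, Rational(-1, 3109)), Add(13456, 9840)), Rational(-12681, 7955)) = Add(Add(Rational(-15909, 3109), 23296), Rational(-12681, 7955)) = Add(Rational(72411355, 3109), Rational(-12681, 7955)) = Rational(575992903796, 24732095)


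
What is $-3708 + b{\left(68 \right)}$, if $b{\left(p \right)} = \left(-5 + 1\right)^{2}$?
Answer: $-3692$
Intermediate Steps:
$b{\left(p \right)} = 16$ ($b{\left(p \right)} = \left(-4\right)^{2} = 16$)
$-3708 + b{\left(68 \right)} = -3708 + 16 = -3692$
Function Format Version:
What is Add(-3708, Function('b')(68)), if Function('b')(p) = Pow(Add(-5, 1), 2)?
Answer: -3692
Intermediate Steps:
Function('b')(p) = 16 (Function('b')(p) = Pow(-4, 2) = 16)
Add(-3708, Function('b')(68)) = Add(-3708, 16) = -3692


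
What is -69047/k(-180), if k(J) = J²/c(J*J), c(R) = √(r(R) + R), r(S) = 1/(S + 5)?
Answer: -69047*√34022722442405/1049922000 ≈ -383.59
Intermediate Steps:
r(S) = 1/(5 + S)
c(R) = √(R + 1/(5 + R)) (c(R) = √(1/(5 + R) + R) = √(R + 1/(5 + R)))
k(J) = J²/√((1 + J²*(5 + J²))/(5 + J²)) (k(J) = J²/(√((1 + (J*J)*(5 + J*J))/(5 + J*J))) = J²/(√((1 + J²*(5 + J²))/(5 + J²))) = J²/√((1 + J²*(5 + J²))/(5 + J²)))
-69047/k(-180) = -69047*√(1 + (-180)²*(5 + (-180)²))/(32400*√(5 + (-180)²)) = -69047*√(1 + 32400*(5 + 32400))/(32400*√(5 + 32400)) = -69047*√32405*√(1 + 32400*32405)/1049922000 = -69047*√32405*√(1 + 1049922000)/1049922000 = -69047*√34022722442405/1049922000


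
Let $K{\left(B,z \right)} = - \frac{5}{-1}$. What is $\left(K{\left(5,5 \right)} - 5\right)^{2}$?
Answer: $0$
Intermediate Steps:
$K{\left(B,z \right)} = 5$ ($K{\left(B,z \right)} = \left(-5\right) \left(-1\right) = 5$)
$\left(K{\left(5,5 \right)} - 5\right)^{2} = \left(5 - 5\right)^{2} = 0^{2} = 0$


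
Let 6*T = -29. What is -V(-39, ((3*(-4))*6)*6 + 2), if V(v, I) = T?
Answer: 29/6 ≈ 4.8333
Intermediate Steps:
T = -29/6 (T = (1/6)*(-29) = -29/6 ≈ -4.8333)
V(v, I) = -29/6
-V(-39, ((3*(-4))*6)*6 + 2) = -1*(-29/6) = 29/6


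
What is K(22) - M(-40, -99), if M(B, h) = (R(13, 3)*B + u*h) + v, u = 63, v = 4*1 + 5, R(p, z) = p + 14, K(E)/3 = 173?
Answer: 7827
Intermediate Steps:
K(E) = 519 (K(E) = 3*173 = 519)
R(p, z) = 14 + p
v = 9 (v = 4 + 5 = 9)
M(B, h) = 9 + 27*B + 63*h (M(B, h) = ((14 + 13)*B + 63*h) + 9 = (27*B + 63*h) + 9 = 9 + 27*B + 63*h)
K(22) - M(-40, -99) = 519 - (9 + 27*(-40) + 63*(-99)) = 519 - (9 - 1080 - 6237) = 519 - 1*(-7308) = 519 + 7308 = 7827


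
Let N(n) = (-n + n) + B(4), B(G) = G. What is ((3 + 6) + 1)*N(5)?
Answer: 40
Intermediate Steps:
N(n) = 4 (N(n) = (-n + n) + 4 = 0 + 4 = 4)
((3 + 6) + 1)*N(5) = ((3 + 6) + 1)*4 = (9 + 1)*4 = 10*4 = 40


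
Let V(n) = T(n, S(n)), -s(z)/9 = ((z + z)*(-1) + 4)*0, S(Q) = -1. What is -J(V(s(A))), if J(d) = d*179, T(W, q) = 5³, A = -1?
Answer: -22375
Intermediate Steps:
T(W, q) = 125
s(z) = 0 (s(z) = -9*((z + z)*(-1) + 4)*0 = -9*((2*z)*(-1) + 4)*0 = -9*(-2*z + 4)*0 = -9*(4 - 2*z)*0 = -9*0 = 0)
V(n) = 125
J(d) = 179*d
-J(V(s(A))) = -179*125 = -1*22375 = -22375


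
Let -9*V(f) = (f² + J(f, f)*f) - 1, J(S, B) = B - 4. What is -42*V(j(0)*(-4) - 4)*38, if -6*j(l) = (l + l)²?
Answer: 25004/3 ≈ 8334.7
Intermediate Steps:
j(l) = -2*l²/3 (j(l) = -(l + l)²/6 = -4*l²/6 = -2*l²/3)
J(S, B) = -4 + B
V(f) = ⅑ - f²/9 - f*(-4 + f)/9 (V(f) = -((f² + (-4 + f)*f) - 1)/9 = -((f² + f*(-4 + f)) - 1)/9 = -(-1 + f² + f*(-4 + f))/9 = ⅑ - f²/9 - f*(-4 + f)/9)
-42*V(j(0)*(-4) - 4)*38 = -42*(⅑ - (-⅔*0²*(-4) - 4)²/9 - (-⅔*0²*(-4) - 4)*(-4 + (-⅔*0²*(-4) - 4))/9)*38 = -42*(⅑ - (-⅔*0*(-4) - 4)²/9 - (-⅔*0*(-4) - 4)*(-4 + (-⅔*0*(-4) - 4))/9)*38 = -42*(⅑ - (0*(-4) - 4)²/9 - (0*(-4) - 4)*(-4 + (0*(-4) - 4))/9)*38 = -42*(⅑ - (0 - 4)²/9 - (0 - 4)*(-4 + (0 - 4))/9)*38 = -42*(⅑ - ⅑*(-4)² - ⅑*(-4)*(-4 - 4))*38 = -42*(⅑ - ⅑*16 - ⅑*(-4)*(-8))*38 = -42*(⅑ - 16/9 - 32/9)*38 = -42*(-47/9)*38 = (658/3)*38 = 25004/3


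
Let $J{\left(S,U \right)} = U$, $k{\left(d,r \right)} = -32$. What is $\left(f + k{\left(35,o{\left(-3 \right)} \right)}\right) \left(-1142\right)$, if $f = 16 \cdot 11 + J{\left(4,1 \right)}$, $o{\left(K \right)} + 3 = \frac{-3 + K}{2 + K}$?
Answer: $-165590$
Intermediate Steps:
$o{\left(K \right)} = -3 + \frac{-3 + K}{2 + K}$
$f = 177$ ($f = 16 \cdot 11 + 1 = 176 + 1 = 177$)
$\left(f + k{\left(35,o{\left(-3 \right)} \right)}\right) \left(-1142\right) = \left(177 - 32\right) \left(-1142\right) = 145 \left(-1142\right) = -165590$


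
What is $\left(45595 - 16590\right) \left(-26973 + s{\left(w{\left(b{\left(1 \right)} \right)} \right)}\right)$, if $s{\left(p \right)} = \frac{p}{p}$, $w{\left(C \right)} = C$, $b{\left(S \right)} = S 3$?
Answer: $-782322860$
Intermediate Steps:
$b{\left(S \right)} = 3 S$
$s{\left(p \right)} = 1$
$\left(45595 - 16590\right) \left(-26973 + s{\left(w{\left(b{\left(1 \right)} \right)} \right)}\right) = \left(45595 - 16590\right) \left(-26973 + 1\right) = 29005 \left(-26972\right) = -782322860$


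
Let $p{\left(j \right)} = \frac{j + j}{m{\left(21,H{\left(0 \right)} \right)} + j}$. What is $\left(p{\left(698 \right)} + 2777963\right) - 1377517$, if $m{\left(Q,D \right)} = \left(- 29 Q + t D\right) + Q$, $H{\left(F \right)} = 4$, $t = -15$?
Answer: $\frac{35011848}{25} \approx 1.4005 \cdot 10^{6}$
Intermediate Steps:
$m{\left(Q,D \right)} = - 28 Q - 15 D$ ($m{\left(Q,D \right)} = \left(- 29 Q - 15 D\right) + Q = - 28 Q - 15 D$)
$p{\left(j \right)} = \frac{2 j}{-648 + j}$ ($p{\left(j \right)} = \frac{j + j}{\left(\left(-28\right) 21 - 60\right) + j} = \frac{2 j}{\left(-588 - 60\right) + j} = \frac{2 j}{-648 + j}$)
$\left(p{\left(698 \right)} + 2777963\right) - 1377517 = \left(2 \cdot 698 \frac{1}{-648 + 698} + 2777963\right) - 1377517 = \left(2 \cdot 698 \cdot \frac{1}{50} + 2777963\right) - 1377517 = \left(\frac{698}{25} + 2777963\right) - 1377517 = \frac{69449773}{25} - 1377517 = \frac{35011848}{25}$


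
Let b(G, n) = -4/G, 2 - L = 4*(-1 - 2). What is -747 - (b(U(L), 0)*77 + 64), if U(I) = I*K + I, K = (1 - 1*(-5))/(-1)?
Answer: -4077/5 ≈ -815.40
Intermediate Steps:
K = -6 (K = (1 + 5)*(-1) = 6*(-1) = -6)
L = 14 (L = 2 - 4*(-1 - 2) = 2 - 4*(-3) = 2 - 1*(-12) = 2 + 12 = 14)
U(I) = -5*I (U(I) = I*(-6) + I = -6*I + I = -5*I)
-747 - (b(U(L), 0)*77 + 64) = -747 - (-4/((-5*14))*77 + 64) = -747 - (-4/(-70)*77 + 64) = -747 - (-4*(-1/70)*77 + 64) = -747 - ((2/35)*77 + 64) = -747 - (22/5 + 64) = -747 - 1*342/5 = -747 - 342/5 = -4077/5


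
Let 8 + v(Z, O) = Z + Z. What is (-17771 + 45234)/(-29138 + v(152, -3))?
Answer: -27463/28842 ≈ -0.95219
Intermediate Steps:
v(Z, O) = -8 + 2*Z (v(Z, O) = -8 + (Z + Z) = -8 + 2*Z)
(-17771 + 45234)/(-29138 + v(152, -3)) = (-17771 + 45234)/(-29138 + (-8 + 2*152)) = 27463/(-29138 + (-8 + 304)) = 27463/(-29138 + 296) = 27463/(-28842) = 27463*(-1/28842) = -27463/28842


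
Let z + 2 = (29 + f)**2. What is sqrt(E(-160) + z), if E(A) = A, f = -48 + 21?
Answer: I*sqrt(158) ≈ 12.57*I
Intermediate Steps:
f = -27
z = 2 (z = -2 + (29 - 27)**2 = -2 + 2**2 = -2 + 4 = 2)
sqrt(E(-160) + z) = sqrt(-160 + 2) = sqrt(-158) = I*sqrt(158)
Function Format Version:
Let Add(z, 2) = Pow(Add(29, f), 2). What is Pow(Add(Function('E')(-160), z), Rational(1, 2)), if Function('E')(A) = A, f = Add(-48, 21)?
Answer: Mul(I, Pow(158, Rational(1, 2))) ≈ Mul(12.570, I)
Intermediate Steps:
f = -27
z = 2 (z = Add(-2, Pow(Add(29, -27), 2)) = Add(-2, Pow(2, 2)) = Add(-2, 4) = 2)
Pow(Add(Function('E')(-160), z), Rational(1, 2)) = Pow(Add(-160, 2), Rational(1, 2)) = Pow(-158, Rational(1, 2)) = Mul(I, Pow(158, Rational(1, 2)))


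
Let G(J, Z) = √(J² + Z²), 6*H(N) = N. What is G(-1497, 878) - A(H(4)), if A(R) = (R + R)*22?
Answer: -88/3 + √3011893 ≈ 1706.1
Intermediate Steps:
H(N) = N/6
A(R) = 44*R (A(R) = (2*R)*22 = 44*R)
G(-1497, 878) - A(H(4)) = √((-1497)² + 878²) - 44*(⅙)*4 = √(2241009 + 770884) - 44*2/3 = √3011893 - 1*88/3 = √3011893 - 88/3 = -88/3 + √3011893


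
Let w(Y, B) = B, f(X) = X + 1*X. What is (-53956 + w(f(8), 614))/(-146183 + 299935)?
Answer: -26671/76876 ≈ -0.34694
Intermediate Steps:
f(X) = 2*X (f(X) = X + X = 2*X)
(-53956 + w(f(8), 614))/(-146183 + 299935) = (-53956 + 614)/(-146183 + 299935) = -53342/153752 = -53342*1/153752 = -26671/76876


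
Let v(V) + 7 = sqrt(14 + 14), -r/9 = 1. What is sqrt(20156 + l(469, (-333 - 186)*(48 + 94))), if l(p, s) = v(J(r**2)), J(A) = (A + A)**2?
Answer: sqrt(20149 + 2*sqrt(7)) ≈ 141.97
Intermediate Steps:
r = -9 (r = -9*1 = -9)
J(A) = 4*A**2 (J(A) = (2*A)**2 = 4*A**2)
v(V) = -7 + 2*sqrt(7) (v(V) = -7 + sqrt(14 + 14) = -7 + sqrt(28) = -7 + 2*sqrt(7))
l(p, s) = -7 + 2*sqrt(7)
sqrt(20156 + l(469, (-333 - 186)*(48 + 94))) = sqrt(20156 + (-7 + 2*sqrt(7))) = sqrt(20149 + 2*sqrt(7))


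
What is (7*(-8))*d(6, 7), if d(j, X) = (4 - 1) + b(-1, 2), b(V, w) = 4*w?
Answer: -616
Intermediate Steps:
d(j, X) = 11 (d(j, X) = (4 - 1) + 4*2 = 3 + 8 = 11)
(7*(-8))*d(6, 7) = (7*(-8))*11 = -56*11 = -616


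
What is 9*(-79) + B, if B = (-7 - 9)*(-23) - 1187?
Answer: -1530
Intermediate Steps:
B = -819 (B = -16*(-23) - 1187 = 368 - 1187 = -819)
9*(-79) + B = 9*(-79) - 819 = -711 - 819 = -1530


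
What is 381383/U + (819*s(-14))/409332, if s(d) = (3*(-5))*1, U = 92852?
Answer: 922449877/226233898 ≈ 4.0774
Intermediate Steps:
s(d) = -15 (s(d) = -15*1 = -15)
381383/U + (819*s(-14))/409332 = 381383/92852 + (819*(-15))/409332 = 381383*(1/92852) - 12285*1/409332 = 381383/92852 - 585/19492 = 922449877/226233898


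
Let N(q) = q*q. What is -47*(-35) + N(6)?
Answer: 1681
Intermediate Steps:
N(q) = q**2
-47*(-35) + N(6) = -47*(-35) + 6**2 = 1645 + 36 = 1681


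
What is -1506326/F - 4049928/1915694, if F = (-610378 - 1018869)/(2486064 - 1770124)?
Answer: 1032976296570422572/1560569351209 ≈ 6.6192e+5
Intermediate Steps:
F = -1629247/715940 ≈ -2.2757
-1506326/F - 4049928/1915694 = -1506326/(-1629247/715940) - 4049928/1915694 = -1506326*(-715940/1629247) - 4049928*1/1915694 = 1078439036440/1629247 - 2024964/957847 = 1032976296570422572/1560569351209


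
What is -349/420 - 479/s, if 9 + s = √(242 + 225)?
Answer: -972667/81060 - 479*√467/386 ≈ -38.816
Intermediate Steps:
s = -9 + √467 (s = -9 + √(242 + 225) = -9 + √467 ≈ 12.610)
-349/420 - 479/s = -349/420 - 479/(-9 + √467)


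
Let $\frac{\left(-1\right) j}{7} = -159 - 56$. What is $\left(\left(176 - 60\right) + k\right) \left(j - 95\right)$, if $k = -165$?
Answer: $-69090$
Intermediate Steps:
$j = 1505$ ($j = - 7 \left(-159 - 56\right) = \left(-7\right) \left(-215\right) = 1505$)
$\left(\left(176 - 60\right) + k\right) \left(j - 95\right) = \left(\left(176 - 60\right) - 165\right) \left(1505 - 95\right) = \left(116 - 165\right) 1410 = \left(-49\right) 1410 = -69090$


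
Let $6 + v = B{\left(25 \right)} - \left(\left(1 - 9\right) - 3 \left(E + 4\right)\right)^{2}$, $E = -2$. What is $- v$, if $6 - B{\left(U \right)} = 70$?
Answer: $266$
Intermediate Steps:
$B{\left(U \right)} = -64$ ($B{\left(U \right)} = 6 - 70 = -64$)
$v = -266$ ($v = -6 - \left(64 + \left(\left(1 - 9\right) - 3 \left(-2 + 4\right)\right)^{2}\right) = -6 - \left(64 + \left(-8 - 6\right)^{2}\right) = -6 - 260 = -266$)
$- v = \left(-1\right) \left(-266\right) = 266$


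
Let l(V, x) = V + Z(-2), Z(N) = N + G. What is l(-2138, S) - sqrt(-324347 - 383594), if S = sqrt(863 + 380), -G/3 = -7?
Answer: -2119 - 13*I*sqrt(4189) ≈ -2119.0 - 841.39*I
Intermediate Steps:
G = 21 (G = -3*(-7) = 21)
Z(N) = 21 + N (Z(N) = N + 21 = 21 + N)
S = sqrt(1243) ≈ 35.256
l(V, x) = 19 + V (l(V, x) = V + (21 - 2) = V + 19 = 19 + V)
l(-2138, S) - sqrt(-324347 - 383594) = (19 - 2138) - sqrt(-324347 - 383594) = -2119 - sqrt(-707941) = -2119 - 13*I*sqrt(4189)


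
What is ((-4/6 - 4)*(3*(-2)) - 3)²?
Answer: 625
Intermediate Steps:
((-4/6 - 4)*(3*(-2)) - 3)² = ((-4*⅙ - 4)*(-6) - 3)² = ((-⅔ - 4)*(-6) - 3)² = (-14/3*(-6) - 3)² = (28 - 3)² = 25² = 625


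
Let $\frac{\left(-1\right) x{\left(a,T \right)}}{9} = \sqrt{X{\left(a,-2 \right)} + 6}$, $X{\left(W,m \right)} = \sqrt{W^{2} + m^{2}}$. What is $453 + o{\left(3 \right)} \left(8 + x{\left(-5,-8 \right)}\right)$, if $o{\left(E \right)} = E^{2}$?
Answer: $525 - 81 \sqrt{6 + \sqrt{29}} \approx 251.69$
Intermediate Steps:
$x{\left(a,T \right)} = - 9 \sqrt{6 + \sqrt{4 + a^{2}}}$ ($x{\left(a,T \right)} = - 9 \sqrt{\sqrt{a^{2} + \left(-2\right)^{2}} + 6} = - 9 \sqrt{\sqrt{a^{2} + 4} + 6} = - 9 \sqrt{\sqrt{4 + a^{2}} + 6} = - 9 \sqrt{6 + \sqrt{4 + a^{2}}}$)
$453 + o{\left(3 \right)} \left(8 + x{\left(-5,-8 \right)}\right) = 453 + 3^{2} \left(8 - 9 \sqrt{6 + \sqrt{4 + \left(-5\right)^{2}}}\right) = 453 + 9 \left(8 - 9 \sqrt{6 + \sqrt{4 + 25}}\right) = 453 + 9 \left(8 - 9 \sqrt{6 + \sqrt{29}}\right) = 453 + \left(72 - 81 \sqrt{6 + \sqrt{29}}\right) = 525 - 81 \sqrt{6 + \sqrt{29}}$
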